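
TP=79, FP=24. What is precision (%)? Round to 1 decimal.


Precision = TP / (TP + FP) * 100
= 79 / (79 + 24)
= 79 / 103
= 0.767
= 76.7%

76.7


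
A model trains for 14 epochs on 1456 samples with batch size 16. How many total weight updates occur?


Iterations per epoch = 1456 / 16 = 91
Total updates = iterations_per_epoch * epochs
= 91 * 14
= 1274

1274


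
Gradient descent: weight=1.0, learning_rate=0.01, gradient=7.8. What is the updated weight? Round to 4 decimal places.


w_new = w_old - lr * gradient
= 1.0 - 0.01 * 7.8
= 1.0 - (0.078)
= 0.9220

0.9220


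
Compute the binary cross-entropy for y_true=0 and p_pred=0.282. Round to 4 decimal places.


For y=0: Loss = -log(1-p)
= -log(1 - 0.282)
= -log(0.718)
= -(-0.3313)
= 0.3313

0.3313


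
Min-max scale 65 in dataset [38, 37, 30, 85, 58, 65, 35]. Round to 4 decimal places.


Min = 30, Max = 85
Range = 85 - 30 = 55
Scaled = (x - min) / (max - min)
= (65 - 30) / 55
= 35 / 55
= 0.6364

0.6364


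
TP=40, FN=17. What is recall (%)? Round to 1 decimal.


Recall = TP / (TP + FN) * 100
= 40 / (40 + 17)
= 40 / 57
= 0.7018
= 70.2%

70.2


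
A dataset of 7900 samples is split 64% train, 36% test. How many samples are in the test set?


Train samples = 7900 * 64% = 5056
Test samples = 7900 - 5056
= 2844

2844


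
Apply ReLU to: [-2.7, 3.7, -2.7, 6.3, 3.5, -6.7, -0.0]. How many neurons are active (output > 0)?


ReLU(x) = max(0, x) for each element:
ReLU(-2.7) = 0
ReLU(3.7) = 3.7
ReLU(-2.7) = 0
ReLU(6.3) = 6.3
ReLU(3.5) = 3.5
ReLU(-6.7) = 0
ReLU(-0.0) = 0
Active neurons (>0): 3

3


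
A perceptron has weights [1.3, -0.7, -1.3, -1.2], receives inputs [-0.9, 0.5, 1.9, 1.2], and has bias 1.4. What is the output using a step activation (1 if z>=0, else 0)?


z = w . x + b
= 1.3*-0.9 + -0.7*0.5 + -1.3*1.9 + -1.2*1.2 + 1.4
= -1.17 + -0.35 + -2.47 + -1.44 + 1.4
= -5.43 + 1.4
= -4.03
Since z = -4.03 < 0, output = 0

0


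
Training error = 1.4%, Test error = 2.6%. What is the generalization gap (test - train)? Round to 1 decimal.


Generalization gap = test_error - train_error
= 2.6 - 1.4
= 1.2%
A small gap suggests good generalization.

1.2


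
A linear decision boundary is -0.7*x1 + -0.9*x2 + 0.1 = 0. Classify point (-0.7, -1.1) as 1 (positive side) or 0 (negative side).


Compute -0.7 * -0.7 + -0.9 * -1.1 + 0.1
= 0.49 + 0.99 + 0.1
= 1.58
Since 1.58 >= 0, the point is on the positive side.

1


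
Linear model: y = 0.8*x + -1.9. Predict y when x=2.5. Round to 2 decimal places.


y = 0.8 * 2.5 + (-1.9)
= 2.0 + (-1.9)
= 0.10

0.10


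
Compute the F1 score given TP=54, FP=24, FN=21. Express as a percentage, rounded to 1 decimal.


Precision = TP / (TP + FP) = 54 / 78 = 0.6923
Recall = TP / (TP + FN) = 54 / 75 = 0.72
F1 = 2 * P * R / (P + R)
= 2 * 0.6923 * 0.72 / (0.6923 + 0.72)
= 0.9969 / 1.4123
= 0.7059
As percentage: 70.6%

70.6


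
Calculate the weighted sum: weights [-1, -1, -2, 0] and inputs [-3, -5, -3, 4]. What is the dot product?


Element-wise products:
-1 * -3 = 3
-1 * -5 = 5
-2 * -3 = 6
0 * 4 = 0
Sum = 3 + 5 + 6 + 0
= 14

14


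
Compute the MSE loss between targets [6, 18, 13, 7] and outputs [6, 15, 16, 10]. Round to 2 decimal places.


Differences: [0, 3, -3, -3]
Squared errors: [0, 9, 9, 9]
Sum of squared errors = 27
MSE = 27 / 4 = 6.75

6.75


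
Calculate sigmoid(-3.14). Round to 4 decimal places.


sigmoid(z) = 1 / (1 + exp(-z))
exp(-(-3.14)) = exp(3.14) = 23.1039
1 + 23.1039 = 24.1039
1 / 24.1039 = 0.0415

0.0415


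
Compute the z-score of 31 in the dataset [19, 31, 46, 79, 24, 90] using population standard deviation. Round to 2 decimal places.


Mean = (19 + 31 + 46 + 79 + 24 + 90) / 6 = 48.1667
Variance = sum((x_i - mean)^2) / n = 739.1389
Std = sqrt(739.1389) = 27.1871
Z = (x - mean) / std
= (31 - 48.1667) / 27.1871
= -17.1667 / 27.1871
= -0.63

-0.63


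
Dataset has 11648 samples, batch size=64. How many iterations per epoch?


Iterations per epoch = dataset_size / batch_size
= 11648 / 64
= 182

182


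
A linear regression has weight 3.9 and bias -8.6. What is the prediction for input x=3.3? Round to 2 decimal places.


y = 3.9 * 3.3 + (-8.6)
= 12.87 + (-8.6)
= 4.27

4.27


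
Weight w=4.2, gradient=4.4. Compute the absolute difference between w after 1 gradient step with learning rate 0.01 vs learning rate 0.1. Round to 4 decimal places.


With lr=0.01: w_new = 4.2 - 0.01 * 4.4 = 4.156
With lr=0.1: w_new = 4.2 - 0.1 * 4.4 = 3.76
Absolute difference = |4.156 - 3.76|
= 0.3960

0.3960


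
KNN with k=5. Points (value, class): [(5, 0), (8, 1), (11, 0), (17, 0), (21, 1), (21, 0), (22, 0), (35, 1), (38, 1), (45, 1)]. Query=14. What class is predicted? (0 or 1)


Distances from query 14:
Point 11 (class 0): distance = 3
Point 17 (class 0): distance = 3
Point 8 (class 1): distance = 6
Point 21 (class 0): distance = 7
Point 21 (class 1): distance = 7
K=5 nearest neighbors: classes = [0, 0, 1, 0, 1]
Votes for class 1: 2 / 5
Majority vote => class 0

0


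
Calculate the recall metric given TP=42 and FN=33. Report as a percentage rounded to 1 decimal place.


Recall = TP / (TP + FN) * 100
= 42 / (42 + 33)
= 42 / 75
= 0.56
= 56.0%

56.0


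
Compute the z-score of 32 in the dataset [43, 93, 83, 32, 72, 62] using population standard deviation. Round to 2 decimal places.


Mean = (43 + 93 + 83 + 32 + 72 + 62) / 6 = 64.1667
Variance = sum((x_i - mean)^2) / n = 455.8056
Std = sqrt(455.8056) = 21.3496
Z = (x - mean) / std
= (32 - 64.1667) / 21.3496
= -32.1667 / 21.3496
= -1.51

-1.51


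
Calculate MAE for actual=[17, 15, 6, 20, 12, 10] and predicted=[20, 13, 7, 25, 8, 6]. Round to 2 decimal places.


Absolute errors: [3, 2, 1, 5, 4, 4]
Sum of absolute errors = 19
MAE = 19 / 6 = 3.17

3.17


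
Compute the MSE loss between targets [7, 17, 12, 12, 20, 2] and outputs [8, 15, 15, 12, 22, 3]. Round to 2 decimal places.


Differences: [-1, 2, -3, 0, -2, -1]
Squared errors: [1, 4, 9, 0, 4, 1]
Sum of squared errors = 19
MSE = 19 / 6 = 3.17

3.17


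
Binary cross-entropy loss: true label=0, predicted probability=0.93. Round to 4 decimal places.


For y=0: Loss = -log(1-p)
= -log(1 - 0.93)
= -log(0.07)
= -(-2.6593)
= 2.6593

2.6593


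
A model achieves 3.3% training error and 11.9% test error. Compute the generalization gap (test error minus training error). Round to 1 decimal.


Generalization gap = test_error - train_error
= 11.9 - 3.3
= 8.6%
A moderate gap.

8.6


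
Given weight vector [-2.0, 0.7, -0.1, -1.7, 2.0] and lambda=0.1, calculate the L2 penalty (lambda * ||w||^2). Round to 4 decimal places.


Squaring each weight:
(-2.0)^2 = 4.0
0.7^2 = 0.49
(-0.1)^2 = 0.01
(-1.7)^2 = 2.89
2.0^2 = 4.0
Sum of squares = 11.39
Penalty = 0.1 * 11.39 = 1.1390

1.1390


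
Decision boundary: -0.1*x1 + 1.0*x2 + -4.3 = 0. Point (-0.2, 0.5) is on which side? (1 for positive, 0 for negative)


Compute -0.1 * -0.2 + 1.0 * 0.5 + -4.3
= 0.02 + 0.5 + -4.3
= -3.78
Since -3.78 < 0, the point is on the negative side.

0


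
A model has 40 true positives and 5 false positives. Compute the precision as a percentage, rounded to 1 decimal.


Precision = TP / (TP + FP) * 100
= 40 / (40 + 5)
= 40 / 45
= 0.8889
= 88.9%

88.9


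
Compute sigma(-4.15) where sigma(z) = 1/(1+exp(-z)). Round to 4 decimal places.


sigmoid(z) = 1 / (1 + exp(-z))
exp(-(-4.15)) = exp(4.15) = 63.434
1 + 63.434 = 64.434
1 / 64.434 = 0.0155

0.0155


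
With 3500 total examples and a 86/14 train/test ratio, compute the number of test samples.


Train samples = 3500 * 86% = 3010
Test samples = 3500 - 3010
= 490

490


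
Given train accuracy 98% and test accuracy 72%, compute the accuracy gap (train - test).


Gap = train_accuracy - test_accuracy
= 98 - 72
= 26%
This large gap strongly indicates overfitting.

26


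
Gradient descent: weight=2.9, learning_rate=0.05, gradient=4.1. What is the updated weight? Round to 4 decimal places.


w_new = w_old - lr * gradient
= 2.9 - 0.05 * 4.1
= 2.9 - (0.205)
= 2.6950

2.6950


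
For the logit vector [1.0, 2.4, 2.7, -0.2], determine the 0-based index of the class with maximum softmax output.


Softmax is a monotonic transformation, so it preserves the argmax.
We need to find the index of the maximum logit.
Index 0: 1.0
Index 1: 2.4
Index 2: 2.7
Index 3: -0.2
Maximum logit = 2.7 at index 2

2


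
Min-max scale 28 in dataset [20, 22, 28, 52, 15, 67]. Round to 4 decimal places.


Min = 15, Max = 67
Range = 67 - 15 = 52
Scaled = (x - min) / (max - min)
= (28 - 15) / 52
= 13 / 52
= 0.2500

0.2500


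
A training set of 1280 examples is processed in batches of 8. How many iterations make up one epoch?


Iterations per epoch = dataset_size / batch_size
= 1280 / 8
= 160

160


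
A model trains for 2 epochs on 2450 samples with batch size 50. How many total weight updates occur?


Iterations per epoch = 2450 / 50 = 49
Total updates = iterations_per_epoch * epochs
= 49 * 2
= 98

98


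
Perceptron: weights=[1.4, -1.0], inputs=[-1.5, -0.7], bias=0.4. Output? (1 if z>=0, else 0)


z = w . x + b
= 1.4*-1.5 + -1.0*-0.7 + 0.4
= -2.1 + 0.7 + 0.4
= -1.4 + 0.4
= -1.0
Since z = -1.0 < 0, output = 0

0


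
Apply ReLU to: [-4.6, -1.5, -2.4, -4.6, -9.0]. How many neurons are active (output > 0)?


ReLU(x) = max(0, x) for each element:
ReLU(-4.6) = 0
ReLU(-1.5) = 0
ReLU(-2.4) = 0
ReLU(-4.6) = 0
ReLU(-9.0) = 0
Active neurons (>0): 0

0


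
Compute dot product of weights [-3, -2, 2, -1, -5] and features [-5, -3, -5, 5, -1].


Element-wise products:
-3 * -5 = 15
-2 * -3 = 6
2 * -5 = -10
-1 * 5 = -5
-5 * -1 = 5
Sum = 15 + 6 + -10 + -5 + 5
= 11

11


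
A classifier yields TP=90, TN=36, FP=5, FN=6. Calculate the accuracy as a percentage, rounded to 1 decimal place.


Accuracy = (TP + TN) / (TP + TN + FP + FN) * 100
= (90 + 36) / (90 + 36 + 5 + 6)
= 126 / 137
= 0.9197
= 92.0%

92.0


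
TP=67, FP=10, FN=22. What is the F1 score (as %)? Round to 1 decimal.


Precision = TP / (TP + FP) = 67 / 77 = 0.8701
Recall = TP / (TP + FN) = 67 / 89 = 0.7528
F1 = 2 * P * R / (P + R)
= 2 * 0.8701 * 0.7528 / (0.8701 + 0.7528)
= 1.3101 / 1.6229
= 0.8072
As percentage: 80.7%

80.7


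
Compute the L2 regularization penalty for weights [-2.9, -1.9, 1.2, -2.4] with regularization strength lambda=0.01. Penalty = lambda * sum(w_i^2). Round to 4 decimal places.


Squaring each weight:
(-2.9)^2 = 8.41
(-1.9)^2 = 3.61
1.2^2 = 1.44
(-2.4)^2 = 5.76
Sum of squares = 19.22
Penalty = 0.01 * 19.22 = 0.1922

0.1922


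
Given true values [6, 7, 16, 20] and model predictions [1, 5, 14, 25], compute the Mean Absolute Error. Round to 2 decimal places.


Absolute errors: [5, 2, 2, 5]
Sum of absolute errors = 14
MAE = 14 / 4 = 3.50

3.50


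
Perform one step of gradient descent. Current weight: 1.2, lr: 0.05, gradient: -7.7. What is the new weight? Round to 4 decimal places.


w_new = w_old - lr * gradient
= 1.2 - 0.05 * -7.7
= 1.2 - (-0.385)
= 1.5850

1.5850


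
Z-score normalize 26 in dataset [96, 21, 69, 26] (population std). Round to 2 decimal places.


Mean = (96 + 21 + 69 + 26) / 4 = 53.0
Variance = sum((x_i - mean)^2) / n = 964.5
Std = sqrt(964.5) = 31.0564
Z = (x - mean) / std
= (26 - 53.0) / 31.0564
= -27.0 / 31.0564
= -0.87

-0.87


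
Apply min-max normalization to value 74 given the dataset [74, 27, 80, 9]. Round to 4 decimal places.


Min = 9, Max = 80
Range = 80 - 9 = 71
Scaled = (x - min) / (max - min)
= (74 - 9) / 71
= 65 / 71
= 0.9155

0.9155


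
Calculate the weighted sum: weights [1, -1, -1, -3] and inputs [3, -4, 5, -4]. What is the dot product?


Element-wise products:
1 * 3 = 3
-1 * -4 = 4
-1 * 5 = -5
-3 * -4 = 12
Sum = 3 + 4 + -5 + 12
= 14

14


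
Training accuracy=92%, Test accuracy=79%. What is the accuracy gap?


Gap = train_accuracy - test_accuracy
= 92 - 79
= 13%
This gap suggests the model is overfitting.

13


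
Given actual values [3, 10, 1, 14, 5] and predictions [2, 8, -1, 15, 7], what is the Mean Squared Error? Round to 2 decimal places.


Differences: [1, 2, 2, -1, -2]
Squared errors: [1, 4, 4, 1, 4]
Sum of squared errors = 14
MSE = 14 / 5 = 2.80

2.80


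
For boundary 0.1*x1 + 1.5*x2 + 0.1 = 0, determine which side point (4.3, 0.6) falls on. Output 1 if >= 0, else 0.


Compute 0.1 * 4.3 + 1.5 * 0.6 + 0.1
= 0.43 + 0.9 + 0.1
= 1.43
Since 1.43 >= 0, the point is on the positive side.

1


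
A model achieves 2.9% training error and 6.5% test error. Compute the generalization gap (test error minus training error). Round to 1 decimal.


Generalization gap = test_error - train_error
= 6.5 - 2.9
= 3.6%
A moderate gap.

3.6


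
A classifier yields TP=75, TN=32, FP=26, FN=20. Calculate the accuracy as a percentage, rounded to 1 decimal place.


Accuracy = (TP + TN) / (TP + TN + FP + FN) * 100
= (75 + 32) / (75 + 32 + 26 + 20)
= 107 / 153
= 0.6993
= 69.9%

69.9


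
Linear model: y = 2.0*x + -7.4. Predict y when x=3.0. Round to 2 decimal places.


y = 2.0 * 3.0 + (-7.4)
= 6.0 + (-7.4)
= -1.40

-1.40


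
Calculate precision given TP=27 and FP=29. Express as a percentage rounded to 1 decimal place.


Precision = TP / (TP + FP) * 100
= 27 / (27 + 29)
= 27 / 56
= 0.4821
= 48.2%

48.2


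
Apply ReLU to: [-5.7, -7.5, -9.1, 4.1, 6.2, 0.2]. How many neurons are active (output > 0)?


ReLU(x) = max(0, x) for each element:
ReLU(-5.7) = 0
ReLU(-7.5) = 0
ReLU(-9.1) = 0
ReLU(4.1) = 4.1
ReLU(6.2) = 6.2
ReLU(0.2) = 0.2
Active neurons (>0): 3

3


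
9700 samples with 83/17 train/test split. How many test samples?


Train samples = 9700 * 83% = 8051
Test samples = 9700 - 8051
= 1649

1649


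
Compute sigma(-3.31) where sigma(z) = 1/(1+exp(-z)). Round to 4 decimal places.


sigmoid(z) = 1 / (1 + exp(-z))
exp(-(-3.31)) = exp(3.31) = 27.3851
1 + 27.3851 = 28.3851
1 / 28.3851 = 0.0352

0.0352


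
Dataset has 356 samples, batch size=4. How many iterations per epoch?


Iterations per epoch = dataset_size / batch_size
= 356 / 4
= 89

89


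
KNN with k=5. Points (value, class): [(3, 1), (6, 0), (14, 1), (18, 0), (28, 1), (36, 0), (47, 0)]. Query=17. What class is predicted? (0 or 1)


Distances from query 17:
Point 18 (class 0): distance = 1
Point 14 (class 1): distance = 3
Point 6 (class 0): distance = 11
Point 28 (class 1): distance = 11
Point 3 (class 1): distance = 14
K=5 nearest neighbors: classes = [0, 1, 0, 1, 1]
Votes for class 1: 3 / 5
Majority vote => class 1

1


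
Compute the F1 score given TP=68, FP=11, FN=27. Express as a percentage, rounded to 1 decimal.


Precision = TP / (TP + FP) = 68 / 79 = 0.8608
Recall = TP / (TP + FN) = 68 / 95 = 0.7158
F1 = 2 * P * R / (P + R)
= 2 * 0.8608 * 0.7158 / (0.8608 + 0.7158)
= 1.2322 / 1.5765
= 0.7816
As percentage: 78.2%

78.2


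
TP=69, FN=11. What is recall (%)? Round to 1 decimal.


Recall = TP / (TP + FN) * 100
= 69 / (69 + 11)
= 69 / 80
= 0.8625
= 86.3%

86.3


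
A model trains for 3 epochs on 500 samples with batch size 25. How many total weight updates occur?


Iterations per epoch = 500 / 25 = 20
Total updates = iterations_per_epoch * epochs
= 20 * 3
= 60

60


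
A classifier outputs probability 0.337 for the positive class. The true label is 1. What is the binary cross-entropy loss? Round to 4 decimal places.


For y=1: Loss = -log(p)
= -log(0.337)
= -(-1.0877)
= 1.0877

1.0877


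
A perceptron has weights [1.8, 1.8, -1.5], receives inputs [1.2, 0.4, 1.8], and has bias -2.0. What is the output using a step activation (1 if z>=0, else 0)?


z = w . x + b
= 1.8*1.2 + 1.8*0.4 + -1.5*1.8 + -2.0
= 2.16 + 0.72 + -2.7 + -2.0
= 0.18 + -2.0
= -1.82
Since z = -1.82 < 0, output = 0

0


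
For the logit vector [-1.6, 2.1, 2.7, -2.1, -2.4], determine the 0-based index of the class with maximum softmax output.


Softmax is a monotonic transformation, so it preserves the argmax.
We need to find the index of the maximum logit.
Index 0: -1.6
Index 1: 2.1
Index 2: 2.7
Index 3: -2.1
Index 4: -2.4
Maximum logit = 2.7 at index 2

2


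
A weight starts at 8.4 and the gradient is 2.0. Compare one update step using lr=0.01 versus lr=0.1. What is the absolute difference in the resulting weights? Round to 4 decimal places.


With lr=0.01: w_new = 8.4 - 0.01 * 2.0 = 8.38
With lr=0.1: w_new = 8.4 - 0.1 * 2.0 = 8.2
Absolute difference = |8.38 - 8.2|
= 0.1800

0.1800


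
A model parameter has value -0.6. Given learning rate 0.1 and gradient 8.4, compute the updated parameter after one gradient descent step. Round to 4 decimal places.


w_new = w_old - lr * gradient
= -0.6 - 0.1 * 8.4
= -0.6 - (0.84)
= -1.4400

-1.4400


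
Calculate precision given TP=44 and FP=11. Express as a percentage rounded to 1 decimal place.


Precision = TP / (TP + FP) * 100
= 44 / (44 + 11)
= 44 / 55
= 0.8
= 80.0%

80.0


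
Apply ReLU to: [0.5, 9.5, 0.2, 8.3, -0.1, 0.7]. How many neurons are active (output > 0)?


ReLU(x) = max(0, x) for each element:
ReLU(0.5) = 0.5
ReLU(9.5) = 9.5
ReLU(0.2) = 0.2
ReLU(8.3) = 8.3
ReLU(-0.1) = 0
ReLU(0.7) = 0.7
Active neurons (>0): 5

5


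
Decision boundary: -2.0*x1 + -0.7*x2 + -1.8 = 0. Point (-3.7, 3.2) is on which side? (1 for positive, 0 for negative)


Compute -2.0 * -3.7 + -0.7 * 3.2 + -1.8
= 7.4 + -2.24 + -1.8
= 3.36
Since 3.36 >= 0, the point is on the positive side.

1


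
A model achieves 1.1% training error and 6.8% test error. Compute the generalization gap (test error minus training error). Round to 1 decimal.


Generalization gap = test_error - train_error
= 6.8 - 1.1
= 5.7%
A moderate gap.

5.7


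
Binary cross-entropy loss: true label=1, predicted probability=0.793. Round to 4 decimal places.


For y=1: Loss = -log(p)
= -log(0.793)
= -(-0.2319)
= 0.2319

0.2319


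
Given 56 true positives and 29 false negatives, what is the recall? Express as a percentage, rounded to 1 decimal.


Recall = TP / (TP + FN) * 100
= 56 / (56 + 29)
= 56 / 85
= 0.6588
= 65.9%

65.9


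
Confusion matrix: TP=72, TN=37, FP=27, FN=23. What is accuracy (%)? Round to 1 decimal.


Accuracy = (TP + TN) / (TP + TN + FP + FN) * 100
= (72 + 37) / (72 + 37 + 27 + 23)
= 109 / 159
= 0.6855
= 68.6%

68.6


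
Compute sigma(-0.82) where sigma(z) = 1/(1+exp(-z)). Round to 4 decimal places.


sigmoid(z) = 1 / (1 + exp(-z))
exp(-(-0.82)) = exp(0.82) = 2.2705
1 + 2.2705 = 3.2705
1 / 3.2705 = 0.3058

0.3058


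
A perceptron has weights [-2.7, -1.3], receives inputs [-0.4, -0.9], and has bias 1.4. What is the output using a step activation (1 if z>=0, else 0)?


z = w . x + b
= -2.7*-0.4 + -1.3*-0.9 + 1.4
= 1.08 + 1.17 + 1.4
= 2.25 + 1.4
= 3.65
Since z = 3.65 >= 0, output = 1

1


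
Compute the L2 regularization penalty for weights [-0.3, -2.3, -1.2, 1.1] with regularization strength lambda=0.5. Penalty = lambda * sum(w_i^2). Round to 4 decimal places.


Squaring each weight:
(-0.3)^2 = 0.09
(-2.3)^2 = 5.29
(-1.2)^2 = 1.44
1.1^2 = 1.21
Sum of squares = 8.03
Penalty = 0.5 * 8.03 = 4.0150

4.0150


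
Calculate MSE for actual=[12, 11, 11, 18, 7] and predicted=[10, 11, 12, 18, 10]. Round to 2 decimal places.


Differences: [2, 0, -1, 0, -3]
Squared errors: [4, 0, 1, 0, 9]
Sum of squared errors = 14
MSE = 14 / 5 = 2.80

2.80


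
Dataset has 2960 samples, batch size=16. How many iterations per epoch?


Iterations per epoch = dataset_size / batch_size
= 2960 / 16
= 185

185


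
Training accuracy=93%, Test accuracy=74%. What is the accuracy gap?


Gap = train_accuracy - test_accuracy
= 93 - 74
= 19%
This gap suggests the model is overfitting.

19


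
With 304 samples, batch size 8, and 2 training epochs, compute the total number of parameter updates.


Iterations per epoch = 304 / 8 = 38
Total updates = iterations_per_epoch * epochs
= 38 * 2
= 76

76


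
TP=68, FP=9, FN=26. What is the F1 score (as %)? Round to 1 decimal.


Precision = TP / (TP + FP) = 68 / 77 = 0.8831
Recall = TP / (TP + FN) = 68 / 94 = 0.7234
F1 = 2 * P * R / (P + R)
= 2 * 0.8831 * 0.7234 / (0.8831 + 0.7234)
= 1.2777 / 1.6065
= 0.7953
As percentage: 79.5%

79.5


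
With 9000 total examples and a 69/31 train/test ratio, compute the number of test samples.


Train samples = 9000 * 69% = 6210
Test samples = 9000 - 6210
= 2790

2790


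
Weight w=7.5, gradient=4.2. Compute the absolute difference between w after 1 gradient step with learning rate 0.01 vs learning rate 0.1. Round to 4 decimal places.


With lr=0.01: w_new = 7.5 - 0.01 * 4.2 = 7.458
With lr=0.1: w_new = 7.5 - 0.1 * 4.2 = 7.08
Absolute difference = |7.458 - 7.08|
= 0.3780

0.3780


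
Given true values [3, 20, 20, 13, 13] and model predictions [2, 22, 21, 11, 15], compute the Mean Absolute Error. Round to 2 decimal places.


Absolute errors: [1, 2, 1, 2, 2]
Sum of absolute errors = 8
MAE = 8 / 5 = 1.60

1.60


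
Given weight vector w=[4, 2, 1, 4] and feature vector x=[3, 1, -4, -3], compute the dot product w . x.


Element-wise products:
4 * 3 = 12
2 * 1 = 2
1 * -4 = -4
4 * -3 = -12
Sum = 12 + 2 + -4 + -12
= -2

-2


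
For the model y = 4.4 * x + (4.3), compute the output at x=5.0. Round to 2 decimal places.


y = 4.4 * 5.0 + (4.3)
= 22.0 + (4.3)
= 26.30

26.30


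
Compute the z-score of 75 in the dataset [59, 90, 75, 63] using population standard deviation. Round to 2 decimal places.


Mean = (59 + 90 + 75 + 63) / 4 = 71.75
Variance = sum((x_i - mean)^2) / n = 145.6875
Std = sqrt(145.6875) = 12.0701
Z = (x - mean) / std
= (75 - 71.75) / 12.0701
= 3.25 / 12.0701
= 0.27

0.27


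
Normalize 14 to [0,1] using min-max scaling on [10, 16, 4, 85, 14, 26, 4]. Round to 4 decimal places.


Min = 4, Max = 85
Range = 85 - 4 = 81
Scaled = (x - min) / (max - min)
= (14 - 4) / 81
= 10 / 81
= 0.1235

0.1235


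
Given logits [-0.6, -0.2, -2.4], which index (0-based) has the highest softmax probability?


Softmax is a monotonic transformation, so it preserves the argmax.
We need to find the index of the maximum logit.
Index 0: -0.6
Index 1: -0.2
Index 2: -2.4
Maximum logit = -0.2 at index 1

1


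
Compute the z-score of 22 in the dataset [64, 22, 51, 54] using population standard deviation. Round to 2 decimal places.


Mean = (64 + 22 + 51 + 54) / 4 = 47.75
Variance = sum((x_i - mean)^2) / n = 244.1875
Std = sqrt(244.1875) = 15.6265
Z = (x - mean) / std
= (22 - 47.75) / 15.6265
= -25.75 / 15.6265
= -1.65

-1.65


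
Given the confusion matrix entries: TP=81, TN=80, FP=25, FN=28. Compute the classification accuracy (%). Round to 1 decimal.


Accuracy = (TP + TN) / (TP + TN + FP + FN) * 100
= (81 + 80) / (81 + 80 + 25 + 28)
= 161 / 214
= 0.7523
= 75.2%

75.2


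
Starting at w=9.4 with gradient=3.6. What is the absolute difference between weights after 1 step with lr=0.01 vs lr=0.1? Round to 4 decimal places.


With lr=0.01: w_new = 9.4 - 0.01 * 3.6 = 9.364
With lr=0.1: w_new = 9.4 - 0.1 * 3.6 = 9.04
Absolute difference = |9.364 - 9.04|
= 0.3240

0.3240


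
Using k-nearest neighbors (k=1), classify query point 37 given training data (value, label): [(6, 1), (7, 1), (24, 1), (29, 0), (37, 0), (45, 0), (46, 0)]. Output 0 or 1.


Distances from query 37:
Point 37 (class 0): distance = 0
K=1 nearest neighbors: classes = [0]
Votes for class 1: 0 / 1
Majority vote => class 0

0


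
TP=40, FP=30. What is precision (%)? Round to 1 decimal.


Precision = TP / (TP + FP) * 100
= 40 / (40 + 30)
= 40 / 70
= 0.5714
= 57.1%

57.1


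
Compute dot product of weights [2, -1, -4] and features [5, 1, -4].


Element-wise products:
2 * 5 = 10
-1 * 1 = -1
-4 * -4 = 16
Sum = 10 + -1 + 16
= 25

25


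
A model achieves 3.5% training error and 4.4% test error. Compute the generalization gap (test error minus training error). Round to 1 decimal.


Generalization gap = test_error - train_error
= 4.4 - 3.5
= 0.9%
A small gap suggests good generalization.

0.9


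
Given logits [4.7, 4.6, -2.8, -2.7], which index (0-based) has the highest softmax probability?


Softmax is a monotonic transformation, so it preserves the argmax.
We need to find the index of the maximum logit.
Index 0: 4.7
Index 1: 4.6
Index 2: -2.8
Index 3: -2.7
Maximum logit = 4.7 at index 0

0


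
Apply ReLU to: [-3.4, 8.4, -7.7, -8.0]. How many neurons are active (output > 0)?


ReLU(x) = max(0, x) for each element:
ReLU(-3.4) = 0
ReLU(8.4) = 8.4
ReLU(-7.7) = 0
ReLU(-8.0) = 0
Active neurons (>0): 1

1


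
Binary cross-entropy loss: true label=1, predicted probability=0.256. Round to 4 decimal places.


For y=1: Loss = -log(p)
= -log(0.256)
= -(-1.3626)
= 1.3626

1.3626


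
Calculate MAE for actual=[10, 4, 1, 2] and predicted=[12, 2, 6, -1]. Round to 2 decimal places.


Absolute errors: [2, 2, 5, 3]
Sum of absolute errors = 12
MAE = 12 / 4 = 3.00

3.00


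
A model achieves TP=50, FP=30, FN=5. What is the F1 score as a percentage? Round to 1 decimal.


Precision = TP / (TP + FP) = 50 / 80 = 0.625
Recall = TP / (TP + FN) = 50 / 55 = 0.9091
F1 = 2 * P * R / (P + R)
= 2 * 0.625 * 0.9091 / (0.625 + 0.9091)
= 1.1364 / 1.5341
= 0.7407
As percentage: 74.1%

74.1


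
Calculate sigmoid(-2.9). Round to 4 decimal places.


sigmoid(z) = 1 / (1 + exp(-z))
exp(-(-2.9)) = exp(2.9) = 18.1741
1 + 18.1741 = 19.1741
1 / 19.1741 = 0.0522

0.0522


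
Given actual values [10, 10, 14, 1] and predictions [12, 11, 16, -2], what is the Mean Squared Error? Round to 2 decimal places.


Differences: [-2, -1, -2, 3]
Squared errors: [4, 1, 4, 9]
Sum of squared errors = 18
MSE = 18 / 4 = 4.50

4.50


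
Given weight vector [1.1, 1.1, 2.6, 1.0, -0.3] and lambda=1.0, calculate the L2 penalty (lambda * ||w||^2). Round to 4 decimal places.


Squaring each weight:
1.1^2 = 1.21
1.1^2 = 1.21
2.6^2 = 6.76
1.0^2 = 1.0
(-0.3)^2 = 0.09
Sum of squares = 10.27
Penalty = 1.0 * 10.27 = 10.2700

10.2700


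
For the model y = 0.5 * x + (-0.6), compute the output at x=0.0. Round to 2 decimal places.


y = 0.5 * 0.0 + (-0.6)
= 0.0 + (-0.6)
= -0.60

-0.60


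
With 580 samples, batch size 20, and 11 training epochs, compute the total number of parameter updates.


Iterations per epoch = 580 / 20 = 29
Total updates = iterations_per_epoch * epochs
= 29 * 11
= 319

319


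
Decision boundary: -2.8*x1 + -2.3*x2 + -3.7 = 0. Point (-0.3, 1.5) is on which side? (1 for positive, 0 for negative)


Compute -2.8 * -0.3 + -2.3 * 1.5 + -3.7
= 0.84 + -3.45 + -3.7
= -6.31
Since -6.31 < 0, the point is on the negative side.

0


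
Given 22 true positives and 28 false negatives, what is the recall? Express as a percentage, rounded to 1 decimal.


Recall = TP / (TP + FN) * 100
= 22 / (22 + 28)
= 22 / 50
= 0.44
= 44.0%

44.0


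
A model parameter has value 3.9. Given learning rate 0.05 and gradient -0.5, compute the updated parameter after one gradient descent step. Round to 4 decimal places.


w_new = w_old - lr * gradient
= 3.9 - 0.05 * -0.5
= 3.9 - (-0.025)
= 3.9250

3.9250


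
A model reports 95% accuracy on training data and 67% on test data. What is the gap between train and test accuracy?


Gap = train_accuracy - test_accuracy
= 95 - 67
= 28%
This large gap strongly indicates overfitting.

28


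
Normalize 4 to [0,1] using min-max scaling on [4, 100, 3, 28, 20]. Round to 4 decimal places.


Min = 3, Max = 100
Range = 100 - 3 = 97
Scaled = (x - min) / (max - min)
= (4 - 3) / 97
= 1 / 97
= 0.0103

0.0103


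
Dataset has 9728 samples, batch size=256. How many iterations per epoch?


Iterations per epoch = dataset_size / batch_size
= 9728 / 256
= 38

38


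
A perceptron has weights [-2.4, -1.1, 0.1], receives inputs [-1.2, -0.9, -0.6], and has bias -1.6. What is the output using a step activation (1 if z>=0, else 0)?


z = w . x + b
= -2.4*-1.2 + -1.1*-0.9 + 0.1*-0.6 + -1.6
= 2.88 + 0.99 + -0.06 + -1.6
= 3.81 + -1.6
= 2.21
Since z = 2.21 >= 0, output = 1

1


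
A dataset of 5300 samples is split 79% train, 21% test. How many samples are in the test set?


Train samples = 5300 * 79% = 4187
Test samples = 5300 - 4187
= 1113

1113


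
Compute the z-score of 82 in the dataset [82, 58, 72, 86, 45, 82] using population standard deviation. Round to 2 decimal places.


Mean = (82 + 58 + 72 + 86 + 45 + 82) / 6 = 70.8333
Variance = sum((x_i - mean)^2) / n = 218.8056
Std = sqrt(218.8056) = 14.7921
Z = (x - mean) / std
= (82 - 70.8333) / 14.7921
= 11.1667 / 14.7921
= 0.75

0.75


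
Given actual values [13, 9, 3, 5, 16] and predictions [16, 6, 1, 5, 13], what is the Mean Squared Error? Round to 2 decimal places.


Differences: [-3, 3, 2, 0, 3]
Squared errors: [9, 9, 4, 0, 9]
Sum of squared errors = 31
MSE = 31 / 5 = 6.20

6.20


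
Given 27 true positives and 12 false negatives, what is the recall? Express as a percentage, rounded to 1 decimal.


Recall = TP / (TP + FN) * 100
= 27 / (27 + 12)
= 27 / 39
= 0.6923
= 69.2%

69.2


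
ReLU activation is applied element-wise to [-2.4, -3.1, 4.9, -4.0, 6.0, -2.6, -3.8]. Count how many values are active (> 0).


ReLU(x) = max(0, x) for each element:
ReLU(-2.4) = 0
ReLU(-3.1) = 0
ReLU(4.9) = 4.9
ReLU(-4.0) = 0
ReLU(6.0) = 6.0
ReLU(-2.6) = 0
ReLU(-3.8) = 0
Active neurons (>0): 2

2


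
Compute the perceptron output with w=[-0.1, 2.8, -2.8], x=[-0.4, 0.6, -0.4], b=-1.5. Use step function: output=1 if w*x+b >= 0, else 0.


z = w . x + b
= -0.1*-0.4 + 2.8*0.6 + -2.8*-0.4 + -1.5
= 0.04 + 1.68 + 1.12 + -1.5
= 2.84 + -1.5
= 1.34
Since z = 1.34 >= 0, output = 1

1


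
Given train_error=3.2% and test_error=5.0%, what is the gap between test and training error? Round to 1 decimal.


Generalization gap = test_error - train_error
= 5.0 - 3.2
= 1.8%
A small gap suggests good generalization.

1.8


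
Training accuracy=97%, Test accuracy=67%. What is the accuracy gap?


Gap = train_accuracy - test_accuracy
= 97 - 67
= 30%
This large gap strongly indicates overfitting.

30


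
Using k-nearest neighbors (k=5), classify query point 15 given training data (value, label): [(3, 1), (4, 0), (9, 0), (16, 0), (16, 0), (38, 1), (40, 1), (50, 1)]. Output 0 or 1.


Distances from query 15:
Point 16 (class 0): distance = 1
Point 16 (class 0): distance = 1
Point 9 (class 0): distance = 6
Point 4 (class 0): distance = 11
Point 3 (class 1): distance = 12
K=5 nearest neighbors: classes = [0, 0, 0, 0, 1]
Votes for class 1: 1 / 5
Majority vote => class 0

0


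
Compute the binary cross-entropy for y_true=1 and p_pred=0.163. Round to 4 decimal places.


For y=1: Loss = -log(p)
= -log(0.163)
= -(-1.814)
= 1.8140

1.8140


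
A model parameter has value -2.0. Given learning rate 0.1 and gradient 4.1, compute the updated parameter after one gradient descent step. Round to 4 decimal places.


w_new = w_old - lr * gradient
= -2.0 - 0.1 * 4.1
= -2.0 - (0.41)
= -2.4100

-2.4100


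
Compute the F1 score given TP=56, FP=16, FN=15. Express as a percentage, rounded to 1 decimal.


Precision = TP / (TP + FP) = 56 / 72 = 0.7778
Recall = TP / (TP + FN) = 56 / 71 = 0.7887
F1 = 2 * P * R / (P + R)
= 2 * 0.7778 * 0.7887 / (0.7778 + 0.7887)
= 1.2269 / 1.5665
= 0.7832
As percentage: 78.3%

78.3


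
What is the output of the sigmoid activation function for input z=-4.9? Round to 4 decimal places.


sigmoid(z) = 1 / (1 + exp(-z))
exp(-(-4.9)) = exp(4.9) = 134.2898
1 + 134.2898 = 135.2898
1 / 135.2898 = 0.0074

0.0074


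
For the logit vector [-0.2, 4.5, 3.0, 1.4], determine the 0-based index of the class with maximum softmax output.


Softmax is a monotonic transformation, so it preserves the argmax.
We need to find the index of the maximum logit.
Index 0: -0.2
Index 1: 4.5
Index 2: 3.0
Index 3: 1.4
Maximum logit = 4.5 at index 1

1


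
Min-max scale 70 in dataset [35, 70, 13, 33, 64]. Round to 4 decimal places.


Min = 13, Max = 70
Range = 70 - 13 = 57
Scaled = (x - min) / (max - min)
= (70 - 13) / 57
= 57 / 57
= 1.0000

1.0000


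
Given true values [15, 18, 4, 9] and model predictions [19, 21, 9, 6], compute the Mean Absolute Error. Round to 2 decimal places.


Absolute errors: [4, 3, 5, 3]
Sum of absolute errors = 15
MAE = 15 / 4 = 3.75

3.75


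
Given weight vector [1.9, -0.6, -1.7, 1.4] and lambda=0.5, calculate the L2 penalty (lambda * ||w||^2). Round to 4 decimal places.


Squaring each weight:
1.9^2 = 3.61
(-0.6)^2 = 0.36
(-1.7)^2 = 2.89
1.4^2 = 1.96
Sum of squares = 8.82
Penalty = 0.5 * 8.82 = 4.4100

4.4100


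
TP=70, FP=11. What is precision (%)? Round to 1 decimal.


Precision = TP / (TP + FP) * 100
= 70 / (70 + 11)
= 70 / 81
= 0.8642
= 86.4%

86.4


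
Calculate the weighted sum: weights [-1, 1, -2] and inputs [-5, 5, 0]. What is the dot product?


Element-wise products:
-1 * -5 = 5
1 * 5 = 5
-2 * 0 = 0
Sum = 5 + 5 + 0
= 10

10


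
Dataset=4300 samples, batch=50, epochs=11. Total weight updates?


Iterations per epoch = 4300 / 50 = 86
Total updates = iterations_per_epoch * epochs
= 86 * 11
= 946

946


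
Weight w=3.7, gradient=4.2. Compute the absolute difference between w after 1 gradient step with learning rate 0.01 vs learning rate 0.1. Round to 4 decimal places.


With lr=0.01: w_new = 3.7 - 0.01 * 4.2 = 3.658
With lr=0.1: w_new = 3.7 - 0.1 * 4.2 = 3.28
Absolute difference = |3.658 - 3.28|
= 0.3780

0.3780


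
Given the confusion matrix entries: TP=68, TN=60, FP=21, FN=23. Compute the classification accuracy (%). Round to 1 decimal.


Accuracy = (TP + TN) / (TP + TN + FP + FN) * 100
= (68 + 60) / (68 + 60 + 21 + 23)
= 128 / 172
= 0.7442
= 74.4%

74.4


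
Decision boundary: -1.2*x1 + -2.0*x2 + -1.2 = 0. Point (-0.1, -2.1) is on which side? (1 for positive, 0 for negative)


Compute -1.2 * -0.1 + -2.0 * -2.1 + -1.2
= 0.12 + 4.2 + -1.2
= 3.12
Since 3.12 >= 0, the point is on the positive side.

1


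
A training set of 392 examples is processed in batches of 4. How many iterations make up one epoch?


Iterations per epoch = dataset_size / batch_size
= 392 / 4
= 98

98


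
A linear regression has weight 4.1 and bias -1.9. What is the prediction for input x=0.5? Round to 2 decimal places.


y = 4.1 * 0.5 + (-1.9)
= 2.05 + (-1.9)
= 0.15

0.15


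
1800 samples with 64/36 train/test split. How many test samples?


Train samples = 1800 * 64% = 1152
Test samples = 1800 - 1152
= 648

648


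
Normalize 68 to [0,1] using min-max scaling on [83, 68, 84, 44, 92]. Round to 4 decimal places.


Min = 44, Max = 92
Range = 92 - 44 = 48
Scaled = (x - min) / (max - min)
= (68 - 44) / 48
= 24 / 48
= 0.5000

0.5000


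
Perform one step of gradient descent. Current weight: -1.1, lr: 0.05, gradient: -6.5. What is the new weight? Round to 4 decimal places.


w_new = w_old - lr * gradient
= -1.1 - 0.05 * -6.5
= -1.1 - (-0.325)
= -0.7750

-0.7750


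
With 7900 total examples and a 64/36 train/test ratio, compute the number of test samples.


Train samples = 7900 * 64% = 5056
Test samples = 7900 - 5056
= 2844

2844


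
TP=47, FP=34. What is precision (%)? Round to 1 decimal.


Precision = TP / (TP + FP) * 100
= 47 / (47 + 34)
= 47 / 81
= 0.5802
= 58.0%

58.0


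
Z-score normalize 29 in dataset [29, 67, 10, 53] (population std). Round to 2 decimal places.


Mean = (29 + 67 + 10 + 53) / 4 = 39.75
Variance = sum((x_i - mean)^2) / n = 479.6875
Std = sqrt(479.6875) = 21.9018
Z = (x - mean) / std
= (29 - 39.75) / 21.9018
= -10.75 / 21.9018
= -0.49

-0.49


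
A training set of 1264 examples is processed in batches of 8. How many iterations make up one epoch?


Iterations per epoch = dataset_size / batch_size
= 1264 / 8
= 158

158


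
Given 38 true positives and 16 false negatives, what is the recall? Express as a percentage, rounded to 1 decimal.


Recall = TP / (TP + FN) * 100
= 38 / (38 + 16)
= 38 / 54
= 0.7037
= 70.4%

70.4


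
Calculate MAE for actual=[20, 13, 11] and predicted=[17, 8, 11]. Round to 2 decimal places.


Absolute errors: [3, 5, 0]
Sum of absolute errors = 8
MAE = 8 / 3 = 2.67

2.67


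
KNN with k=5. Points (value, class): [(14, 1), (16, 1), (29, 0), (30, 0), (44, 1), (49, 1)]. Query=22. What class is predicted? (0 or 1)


Distances from query 22:
Point 16 (class 1): distance = 6
Point 29 (class 0): distance = 7
Point 30 (class 0): distance = 8
Point 14 (class 1): distance = 8
Point 44 (class 1): distance = 22
K=5 nearest neighbors: classes = [1, 0, 0, 1, 1]
Votes for class 1: 3 / 5
Majority vote => class 1

1


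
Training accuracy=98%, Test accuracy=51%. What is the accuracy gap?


Gap = train_accuracy - test_accuracy
= 98 - 51
= 47%
This large gap strongly indicates overfitting.

47


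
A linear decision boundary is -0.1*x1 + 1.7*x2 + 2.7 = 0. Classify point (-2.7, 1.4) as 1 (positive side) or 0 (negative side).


Compute -0.1 * -2.7 + 1.7 * 1.4 + 2.7
= 0.27 + 2.38 + 2.7
= 5.35
Since 5.35 >= 0, the point is on the positive side.

1


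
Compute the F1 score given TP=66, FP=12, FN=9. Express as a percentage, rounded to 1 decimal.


Precision = TP / (TP + FP) = 66 / 78 = 0.8462
Recall = TP / (TP + FN) = 66 / 75 = 0.88
F1 = 2 * P * R / (P + R)
= 2 * 0.8462 * 0.88 / (0.8462 + 0.88)
= 1.4892 / 1.7262
= 0.8627
As percentage: 86.3%

86.3


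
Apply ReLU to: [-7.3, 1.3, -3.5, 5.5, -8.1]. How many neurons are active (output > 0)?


ReLU(x) = max(0, x) for each element:
ReLU(-7.3) = 0
ReLU(1.3) = 1.3
ReLU(-3.5) = 0
ReLU(5.5) = 5.5
ReLU(-8.1) = 0
Active neurons (>0): 2

2


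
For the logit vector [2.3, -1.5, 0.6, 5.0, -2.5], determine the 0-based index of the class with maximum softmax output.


Softmax is a monotonic transformation, so it preserves the argmax.
We need to find the index of the maximum logit.
Index 0: 2.3
Index 1: -1.5
Index 2: 0.6
Index 3: 5.0
Index 4: -2.5
Maximum logit = 5.0 at index 3

3


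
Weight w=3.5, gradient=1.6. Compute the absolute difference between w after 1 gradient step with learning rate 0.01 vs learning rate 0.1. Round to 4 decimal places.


With lr=0.01: w_new = 3.5 - 0.01 * 1.6 = 3.484
With lr=0.1: w_new = 3.5 - 0.1 * 1.6 = 3.34
Absolute difference = |3.484 - 3.34|
= 0.1440

0.1440


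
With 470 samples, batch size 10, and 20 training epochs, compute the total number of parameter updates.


Iterations per epoch = 470 / 10 = 47
Total updates = iterations_per_epoch * epochs
= 47 * 20
= 940

940


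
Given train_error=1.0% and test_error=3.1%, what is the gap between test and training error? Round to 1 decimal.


Generalization gap = test_error - train_error
= 3.1 - 1.0
= 2.1%
A moderate gap.

2.1


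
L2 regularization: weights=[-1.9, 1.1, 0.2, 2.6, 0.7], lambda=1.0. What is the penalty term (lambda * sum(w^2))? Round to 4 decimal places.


Squaring each weight:
(-1.9)^2 = 3.61
1.1^2 = 1.21
0.2^2 = 0.04
2.6^2 = 6.76
0.7^2 = 0.49
Sum of squares = 12.11
Penalty = 1.0 * 12.11 = 12.1100

12.1100


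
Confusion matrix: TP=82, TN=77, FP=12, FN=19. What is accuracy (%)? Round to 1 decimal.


Accuracy = (TP + TN) / (TP + TN + FP + FN) * 100
= (82 + 77) / (82 + 77 + 12 + 19)
= 159 / 190
= 0.8368
= 83.7%

83.7


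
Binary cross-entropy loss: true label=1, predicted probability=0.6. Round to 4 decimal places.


For y=1: Loss = -log(p)
= -log(0.6)
= -(-0.5108)
= 0.5108

0.5108


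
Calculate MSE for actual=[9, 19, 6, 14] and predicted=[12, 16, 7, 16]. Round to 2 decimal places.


Differences: [-3, 3, -1, -2]
Squared errors: [9, 9, 1, 4]
Sum of squared errors = 23
MSE = 23 / 4 = 5.75

5.75


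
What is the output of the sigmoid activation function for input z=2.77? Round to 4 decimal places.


sigmoid(z) = 1 / (1 + exp(-z))
exp(-(2.77)) = exp(-2.77) = 0.0627
1 + 0.0627 = 1.0627
1 / 1.0627 = 0.9410

0.9410


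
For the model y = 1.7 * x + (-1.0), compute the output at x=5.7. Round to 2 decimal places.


y = 1.7 * 5.7 + (-1.0)
= 9.69 + (-1.0)
= 8.69

8.69
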